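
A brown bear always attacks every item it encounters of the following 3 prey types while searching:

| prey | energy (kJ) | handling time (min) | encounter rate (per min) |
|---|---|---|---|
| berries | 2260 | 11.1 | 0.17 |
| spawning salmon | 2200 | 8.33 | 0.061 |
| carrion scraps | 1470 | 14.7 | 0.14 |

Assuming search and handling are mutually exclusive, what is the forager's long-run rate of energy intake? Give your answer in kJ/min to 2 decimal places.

132.80 kJ/min

R = Σλ_iE_i / (1 + Σλ_ih_i)
Numerator: 0.17×2260 + 0.061×2200 + 0.14×1470 = 724.2
Denominator: 1 + 0.17×11.1 + 0.061×8.33 + 0.14×14.7 = 5.453
R = 724.2/5.453 = 132.8 kJ/min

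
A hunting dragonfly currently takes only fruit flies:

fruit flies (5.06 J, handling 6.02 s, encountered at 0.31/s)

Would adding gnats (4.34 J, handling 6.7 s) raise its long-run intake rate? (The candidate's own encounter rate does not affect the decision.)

Yes

Current rate: (0.31×5.06)/(1 + 0.31×6.02) = 0.5473 J/s.
Profitability of gnats: 4.34/6.7 = 0.6478 J/s.
Since 0.6478 > R, including gnats increases the long-run rate.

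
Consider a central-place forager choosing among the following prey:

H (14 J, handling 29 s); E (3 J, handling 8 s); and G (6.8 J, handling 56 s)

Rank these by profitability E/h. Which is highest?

H

Profitability E/h (J/s): H = 14/29 = 0.483, E = 3/8 = 0.375, G = 6.8/56 = 0.121.
Ranked: H > E > G.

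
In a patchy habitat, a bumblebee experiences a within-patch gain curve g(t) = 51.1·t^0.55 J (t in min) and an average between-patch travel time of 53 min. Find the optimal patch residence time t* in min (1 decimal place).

64.8 min

Optimal t* satisfies g'(t*) = g(t*)/(T + t*).
g'(t) = 0.55·51.1·t^-0.45. Setting 0.55·51.1·t^-0.45 = 51.1·t^0.55/(53+t) gives 0.55(53+t) = t, so 0.45·t = 0.55×53.
t* = 0.55×53/0.45 = 64.78 min.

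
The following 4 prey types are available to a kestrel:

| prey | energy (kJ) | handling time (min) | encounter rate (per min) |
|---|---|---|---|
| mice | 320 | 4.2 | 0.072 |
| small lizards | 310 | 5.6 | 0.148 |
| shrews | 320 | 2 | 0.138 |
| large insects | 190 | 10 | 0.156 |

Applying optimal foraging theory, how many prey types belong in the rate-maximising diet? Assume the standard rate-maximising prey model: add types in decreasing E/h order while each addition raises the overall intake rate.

E/h in descending order: shrews 160, mice 76.2, small lizards 55.4, large insects 19 kJ/min. The optimal diet is the largest prefix of this list for which every included type satisfies E_i/h_i > R on the types above it.
Rate on top 1: 34.61. mice: 76.2 > 34.61 → include.
Rate on top 2: 42.57. small lizards: 55.4 > 42.57 → include.
Rate on top 3: 46.98. large insects: 19 < 46.98 → exclude; stop.
Optimal diet: shrews, mice, small lizards — 3 of 4 types.

3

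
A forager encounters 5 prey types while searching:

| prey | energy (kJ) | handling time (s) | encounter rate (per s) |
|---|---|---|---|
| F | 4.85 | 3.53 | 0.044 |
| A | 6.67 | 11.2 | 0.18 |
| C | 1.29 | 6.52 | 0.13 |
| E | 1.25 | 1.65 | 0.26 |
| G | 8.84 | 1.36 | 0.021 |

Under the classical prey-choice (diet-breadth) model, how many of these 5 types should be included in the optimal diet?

4

Profitabilities (E/h, kJ/s): G 6.5, F 1.37, E 0.758, A 0.596, C 0.198. Add prey in this order while the next type's profitability exceeds the intake rate on those already taken.
Rate on top 1: 0.1805. F: 1.37 > 0.1805 → include.
Rate on top 2: 0.3371. E: 0.758 > 0.3371 → include.
Rate on top 3: 0.4489. A: 0.596 > 0.4489 → include.
Rate on top 4: 0.5304. C: 0.198 < 0.5304 → exclude; stop.
Optimal diet: G, F, E, A — 4 of 5 types.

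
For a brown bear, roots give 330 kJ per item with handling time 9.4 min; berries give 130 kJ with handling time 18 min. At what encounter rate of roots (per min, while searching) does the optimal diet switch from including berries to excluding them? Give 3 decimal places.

At the threshold, the rate on roots alone equals the profitability of berries: λ·330/(1 + λ·9.4) = 130/18 = 7.222.
Rearranging, λ(330 − 7.222×9.4) = 7.222, so λ = 7.222/262.1 = 0.02755 per min.

0.028 per min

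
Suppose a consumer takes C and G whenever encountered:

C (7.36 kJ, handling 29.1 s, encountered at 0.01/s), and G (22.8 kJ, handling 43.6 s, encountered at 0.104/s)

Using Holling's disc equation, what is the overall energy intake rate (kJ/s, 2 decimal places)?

0.42 kJ/s

R = (0.01×7.36 + 0.104×22.8) / (1 + 0.01×29.1 + 0.104×43.6) = 2.445/5.825 = 0.4197 kJ/s.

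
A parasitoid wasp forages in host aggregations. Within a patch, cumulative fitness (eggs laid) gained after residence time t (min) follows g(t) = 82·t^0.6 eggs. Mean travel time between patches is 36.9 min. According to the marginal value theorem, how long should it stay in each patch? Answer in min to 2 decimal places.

55.35 min

Optimal t* satisfies g'(t*) = g(t*)/(T + t*).
g'(t) = 0.6·82·t^-0.4. Setting 0.6·82·t^-0.4 = 82·t^0.6/(36.9+t) gives 0.6(36.9+t) = t, so 0.40·t = 0.6×36.9.
t* = 0.6×36.9/0.40 = 55.35 min.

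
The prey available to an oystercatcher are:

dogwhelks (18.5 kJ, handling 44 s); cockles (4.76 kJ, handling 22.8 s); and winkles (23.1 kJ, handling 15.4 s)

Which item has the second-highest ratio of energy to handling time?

dogwhelks

In descending order of E/h:
winkles: 23.1/15.4 = 1.5 kJ/s
dogwhelks: 18.5/44 = 0.42 kJ/s
cockles: 4.76/22.8 = 0.209 kJ/s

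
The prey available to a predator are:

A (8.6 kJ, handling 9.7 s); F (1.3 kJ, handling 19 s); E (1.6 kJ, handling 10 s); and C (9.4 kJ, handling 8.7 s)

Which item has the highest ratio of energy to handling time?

C

Profitability E/h (kJ/s): A = 8.6/9.7 = 0.887, F = 1.3/19 = 0.0684, E = 1.6/10 = 0.16, C = 9.4/8.7 = 1.08.
Ranked: C > A > E > F.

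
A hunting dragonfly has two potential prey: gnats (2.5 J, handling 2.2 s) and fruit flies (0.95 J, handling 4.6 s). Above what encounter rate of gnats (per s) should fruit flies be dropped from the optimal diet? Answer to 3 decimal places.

0.101 per s

At the threshold, the rate on gnats alone equals the profitability of fruit flies: λ·2.5/(1 + λ·2.2) = 0.95/4.6 = 0.2065.
Rearranging, λ(2.5 − 0.2065×2.2) = 0.2065, so λ = 0.2065/2.046 = 0.101 per s.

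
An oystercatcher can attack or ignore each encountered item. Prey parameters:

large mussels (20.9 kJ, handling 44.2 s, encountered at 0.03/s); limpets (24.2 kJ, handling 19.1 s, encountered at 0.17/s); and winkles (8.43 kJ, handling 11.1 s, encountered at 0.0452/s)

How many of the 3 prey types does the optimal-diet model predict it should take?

1

Profitabilities (E/h, kJ/s): limpets 1.27, winkles 0.759, large mussels 0.473. Add prey in this order while the next type's profitability exceeds the intake rate on those already taken.
Rate on top 1: 0.9687. winkles: 0.759 < 0.9687 → exclude; stop.
Optimal diet: limpets — 1 of 3 types.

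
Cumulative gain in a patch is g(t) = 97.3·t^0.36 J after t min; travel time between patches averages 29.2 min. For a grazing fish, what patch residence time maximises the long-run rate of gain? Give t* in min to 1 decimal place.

16.4 min

By the marginal value theorem, leave when the instantaneous gain rate g'(t) equals the habitat-wide average g(t)/(T + t).
g'(t) = 0.36·97.3·t^-0.64. Setting 0.36·97.3·t^-0.64 = 97.3·t^0.36/(29.2+t) gives 0.36(29.2+t) = t, so 0.64·t = 0.36×29.2.
t* = 0.36×29.2/0.64 = 16.42 min.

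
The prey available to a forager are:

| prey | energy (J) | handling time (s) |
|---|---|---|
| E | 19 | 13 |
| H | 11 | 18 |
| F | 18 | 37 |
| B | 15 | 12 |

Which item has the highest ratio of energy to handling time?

E

Profitability E/h (J/s): E = 19/13 = 1.46, H = 11/18 = 0.611, F = 18/37 = 0.486, B = 15/12 = 1.25.
Ranked: E > B > H > F.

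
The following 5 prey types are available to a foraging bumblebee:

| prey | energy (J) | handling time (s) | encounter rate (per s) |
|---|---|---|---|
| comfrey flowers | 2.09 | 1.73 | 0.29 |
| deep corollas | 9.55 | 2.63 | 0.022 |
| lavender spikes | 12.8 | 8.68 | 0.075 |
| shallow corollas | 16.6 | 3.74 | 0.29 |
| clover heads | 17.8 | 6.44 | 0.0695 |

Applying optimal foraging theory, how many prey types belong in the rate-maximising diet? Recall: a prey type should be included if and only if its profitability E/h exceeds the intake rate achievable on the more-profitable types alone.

Rank by E/h (J/s): shallow corollas 4.44, deep corollas 3.63, clover heads 2.76, lavender spikes 1.47, comfrey flowers 1.21. Include each in turn until the next type's E/h falls below the running intake rate.
Rate on top 1: 2.309. deep corollas: 3.63 > 2.309 → include.
Rate on top 2: 2.345. clover heads: 2.76 > 2.345 → include.
Rate on top 3: 2.417. lavender spikes: 1.47 < 2.417 → exclude; stop.
Optimal diet: shallow corollas, deep corollas, clover heads — 3 of 5 types.

3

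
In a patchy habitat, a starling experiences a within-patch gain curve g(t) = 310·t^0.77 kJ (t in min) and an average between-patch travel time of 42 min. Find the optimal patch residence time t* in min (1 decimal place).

140.6 min

Maximise g(t)/(T+t): set derivative to zero → g'(t)(T+t) = g(t).
g'(t) = 0.77·310·t^-0.23. Setting 0.77·310·t^-0.23 = 310·t^0.77/(42+t) gives 0.77(42+t) = t, so 0.23·t = 0.77×42.
t* = 0.77×42/0.23 = 140.6 min.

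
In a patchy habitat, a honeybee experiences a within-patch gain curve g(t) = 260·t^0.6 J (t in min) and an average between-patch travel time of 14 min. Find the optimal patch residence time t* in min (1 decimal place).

Maximise g(t)/(T+t): set derivative to zero → g'(t)(T+t) = g(t).
g'(t) = 0.6·260·t^-0.4. Setting 0.6·260·t^-0.4 = 260·t^0.6/(14+t) gives 0.6(14+t) = t, so 0.40·t = 0.6×14.
t* = 0.6×14/0.40 = 21 min.

21.0 min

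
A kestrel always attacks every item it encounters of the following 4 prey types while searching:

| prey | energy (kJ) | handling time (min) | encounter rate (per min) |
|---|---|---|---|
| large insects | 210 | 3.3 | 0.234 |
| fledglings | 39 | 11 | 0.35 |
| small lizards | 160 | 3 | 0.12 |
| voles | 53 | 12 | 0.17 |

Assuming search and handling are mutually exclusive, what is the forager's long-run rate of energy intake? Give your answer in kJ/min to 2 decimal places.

11.34 kJ/min

R = Σλ_iE_i / (1 + Σλ_ih_i)
Numerator: 0.234×210 + 0.35×39 + 0.12×160 + 0.17×53 = 91
Denominator: 1 + 0.234×3.3 + 0.35×11 + 0.12×3 + 0.17×12 = 8.022
R = 91/8.022 = 11.34 kJ/min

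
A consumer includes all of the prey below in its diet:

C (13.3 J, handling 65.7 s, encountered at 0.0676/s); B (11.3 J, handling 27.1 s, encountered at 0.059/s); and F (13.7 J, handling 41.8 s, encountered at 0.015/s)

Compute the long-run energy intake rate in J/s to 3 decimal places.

R = (0.0676×13.3 + 0.059×11.3 + 0.015×13.7) / (1 + 0.0676×65.7 + 0.059×27.1 + 0.015×41.8) = 1.771/7.667 = 0.231 J/s.

0.231 J/s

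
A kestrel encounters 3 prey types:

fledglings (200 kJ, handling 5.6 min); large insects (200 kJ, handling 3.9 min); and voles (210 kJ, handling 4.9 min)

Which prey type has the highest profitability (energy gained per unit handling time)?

Profitability E/h (kJ/min): fledglings = 200/5.6 = 35.7, large insects = 200/3.9 = 51.3, voles = 210/4.9 = 42.9.
Ranked: large insects > voles > fledglings.

large insects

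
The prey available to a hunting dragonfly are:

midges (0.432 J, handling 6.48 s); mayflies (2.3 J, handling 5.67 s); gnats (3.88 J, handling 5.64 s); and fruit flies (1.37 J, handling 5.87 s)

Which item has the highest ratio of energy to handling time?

Profitability E/h (J/s): midges = 0.432/6.48 = 0.0667, mayflies = 2.3/5.67 = 0.406, gnats = 3.88/5.64 = 0.688, fruit flies = 1.37/5.87 = 0.233.
Ranked: gnats > mayflies > fruit flies > midges.

gnats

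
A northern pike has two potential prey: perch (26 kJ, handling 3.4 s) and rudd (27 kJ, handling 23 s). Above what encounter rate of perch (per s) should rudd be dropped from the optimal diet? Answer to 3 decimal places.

0.053 per s

The zero-one rule: include rudd iff E₂/h₂ > λE₁/(1+λh₁). Equality gives the switch point.
λE₁h₂ = E₂ + λE₂h₁ ⇒ λ = E₂/(E₁h₂ − E₂h₁) = 27/(598 − 91.8) = 0.05334 per s.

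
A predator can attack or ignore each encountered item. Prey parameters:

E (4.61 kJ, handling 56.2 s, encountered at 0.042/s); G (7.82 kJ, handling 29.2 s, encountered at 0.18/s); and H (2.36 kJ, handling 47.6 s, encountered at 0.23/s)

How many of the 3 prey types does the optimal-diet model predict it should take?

E/h in descending order: G 0.268, E 0.082, H 0.0496 kJ/s. The optimal diet is the largest prefix of this list for which every included type satisfies E_i/h_i > R on the types above it.
Rate on top 1: 0.225. E: 0.082 < 0.225 → exclude; stop.
Optimal diet: G — 1 of 3 types.

1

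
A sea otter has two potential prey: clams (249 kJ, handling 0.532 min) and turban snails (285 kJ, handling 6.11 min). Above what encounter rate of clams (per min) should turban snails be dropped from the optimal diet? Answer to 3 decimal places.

The zero-one rule: include turban snails iff E₂/h₂ > λE₁/(1+λh₁). Equality gives the switch point.
λE₁h₂ = E₂ + λE₂h₁ ⇒ λ = E₂/(E₁h₂ − E₂h₁) = 285/(1521 − 151.6) = 0.2081 per min.

0.208 per min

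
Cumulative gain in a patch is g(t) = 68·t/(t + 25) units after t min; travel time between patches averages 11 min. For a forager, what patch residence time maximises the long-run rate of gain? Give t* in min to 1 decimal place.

By the marginal value theorem, leave when the instantaneous gain rate g'(t) equals the habitat-wide average g(t)/(T + t).
g'(t) = 68·25/(t + 25)². Setting 68·25/(t+25)² = 68t/[(t+25)(11+t)] gives 25(11+t) = t(t+25), so t² = 25×11 = 275.
t* = √275 = 16.58 min.

16.6 min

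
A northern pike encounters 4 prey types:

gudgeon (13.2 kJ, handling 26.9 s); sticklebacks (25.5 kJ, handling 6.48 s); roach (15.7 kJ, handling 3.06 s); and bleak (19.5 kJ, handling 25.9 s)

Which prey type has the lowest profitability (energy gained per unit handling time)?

Profitability E/h (kJ/s): gudgeon = 13.2/26.9 = 0.491, sticklebacks = 25.5/6.48 = 3.94, roach = 15.7/3.06 = 5.13, bleak = 19.5/25.9 = 0.753.
Ranked: roach > sticklebacks > bleak > gudgeon.

gudgeon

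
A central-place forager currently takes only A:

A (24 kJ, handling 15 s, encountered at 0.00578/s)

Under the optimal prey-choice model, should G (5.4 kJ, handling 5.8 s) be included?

Yes

Current rate: (0.00578×24)/(1 + 0.00578×15) = 0.1277 kJ/s.
G: E/h = 5.4/5.8 = 0.931 kJ/s.
Since 0.931 > R, including G increases the long-run rate.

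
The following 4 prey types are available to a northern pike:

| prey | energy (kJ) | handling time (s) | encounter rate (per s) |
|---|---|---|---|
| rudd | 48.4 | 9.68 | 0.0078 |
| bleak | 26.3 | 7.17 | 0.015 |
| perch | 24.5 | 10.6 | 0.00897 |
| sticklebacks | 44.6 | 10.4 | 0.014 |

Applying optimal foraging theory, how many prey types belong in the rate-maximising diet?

Profitabilities (E/h, kJ/s): rudd 5, sticklebacks 4.29, bleak 3.67, perch 2.31. Add prey in this order while the next type's profitability exceeds the intake rate on those already taken.
Rate on top 1: 0.351. sticklebacks: 4.29 > 0.351 → include.
Rate on top 2: 0.8205. bleak: 3.67 > 0.8205 → include.
Rate on top 3: 1.051. perch: 2.31 > 1.051 → include.
Optimal diet: rudd, sticklebacks, bleak, perch — 4 of 4 types.

4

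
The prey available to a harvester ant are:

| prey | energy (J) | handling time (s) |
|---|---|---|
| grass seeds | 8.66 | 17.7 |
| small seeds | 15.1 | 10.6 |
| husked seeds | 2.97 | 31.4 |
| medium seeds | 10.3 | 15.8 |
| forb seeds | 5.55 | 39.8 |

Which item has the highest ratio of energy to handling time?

small seeds

In descending order of E/h:
small seeds: 15.1/10.6 = 1.42 J/s
medium seeds: 10.3/15.8 = 0.652 J/s
grass seeds: 8.66/17.7 = 0.489 J/s
forb seeds: 5.55/39.8 = 0.139 J/s
husked seeds: 2.97/31.4 = 0.0946 J/s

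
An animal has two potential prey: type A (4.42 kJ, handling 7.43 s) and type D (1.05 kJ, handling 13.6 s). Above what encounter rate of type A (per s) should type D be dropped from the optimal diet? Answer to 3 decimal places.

The zero-one rule: include type D iff E₂/h₂ > λE₁/(1+λh₁). Equality gives the switch point.
λE₁h₂ = E₂ + λE₂h₁ ⇒ λ = E₂/(E₁h₂ − E₂h₁) = 1.05/(60.11 − 7.801) = 0.02007 per s.

0.020 per s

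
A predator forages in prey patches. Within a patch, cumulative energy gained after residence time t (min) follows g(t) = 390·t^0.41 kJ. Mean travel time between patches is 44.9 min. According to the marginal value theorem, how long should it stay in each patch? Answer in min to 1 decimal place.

By the marginal value theorem, leave when the instantaneous gain rate g'(t) equals the habitat-wide average g(t)/(T + t).
g'(t) = 0.41·390·t^-0.59. Setting 0.41·390·t^-0.59 = 390·t^0.41/(44.9+t) gives 0.41(44.9+t) = t, so 0.59·t = 0.41×44.9.
t* = 0.41×44.9/0.59 = 31.2 min.

31.2 min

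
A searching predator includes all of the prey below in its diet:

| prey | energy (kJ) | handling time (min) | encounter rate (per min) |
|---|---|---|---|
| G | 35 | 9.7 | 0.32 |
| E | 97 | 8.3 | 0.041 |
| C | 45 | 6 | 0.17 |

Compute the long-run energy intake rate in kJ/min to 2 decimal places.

Energy encountered per unit search time: 0.32×35 + 0.041×97 + 0.17×45 = 22.83 kJ/min.
Handling time per unit search time: 0.32×9.7 + 0.041×8.3 + 0.17×6 = 4.464.
Rate = 22.83/(1 + 4.464) = 4.177 kJ/min.

4.18 kJ/min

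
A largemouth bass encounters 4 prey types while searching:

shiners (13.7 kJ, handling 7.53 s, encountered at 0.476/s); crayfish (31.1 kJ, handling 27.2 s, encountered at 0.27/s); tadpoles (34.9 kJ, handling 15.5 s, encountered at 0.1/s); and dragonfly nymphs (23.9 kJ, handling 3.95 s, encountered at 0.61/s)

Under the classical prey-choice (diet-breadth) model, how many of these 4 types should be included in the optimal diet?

Profitabilities (E/h, kJ/s): dragonfly nymphs 6.05, tadpoles 2.25, shiners 1.82, crayfish 1.14. Add prey in this order while the next type's profitability exceeds the intake rate on those already taken.
Rate on top 1: 4.276. tadpoles: 2.25 < 4.276 → exclude; stop.
Optimal diet: dragonfly nymphs — 1 of 4 types.

1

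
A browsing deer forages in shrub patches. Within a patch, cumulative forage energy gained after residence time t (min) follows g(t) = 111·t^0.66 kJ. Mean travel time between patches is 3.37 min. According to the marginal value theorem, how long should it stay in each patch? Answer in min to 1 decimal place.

Optimal t* satisfies g'(t*) = g(t*)/(T + t*).
g'(t) = 0.66·111·t^-0.34. Setting 0.66·111·t^-0.34 = 111·t^0.66/(3.37+t) gives 0.66(3.37+t) = t, so 0.34·t = 0.66×3.37.
t* = 0.66×3.37/0.34 = 6.542 min.

6.5 min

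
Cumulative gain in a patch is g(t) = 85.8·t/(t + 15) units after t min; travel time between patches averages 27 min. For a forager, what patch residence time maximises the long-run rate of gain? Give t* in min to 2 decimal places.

20.12 min

Optimal t* satisfies g'(t*) = g(t*)/(T + t*).
g'(t) = 85.8·15/(t + 15)². Setting 85.8·15/(t+15)² = 85.8t/[(t+15)(27+t)] gives 15(27+t) = t(t+15), so t² = 15×27 = 405.
t* = √405 = 20.12 min.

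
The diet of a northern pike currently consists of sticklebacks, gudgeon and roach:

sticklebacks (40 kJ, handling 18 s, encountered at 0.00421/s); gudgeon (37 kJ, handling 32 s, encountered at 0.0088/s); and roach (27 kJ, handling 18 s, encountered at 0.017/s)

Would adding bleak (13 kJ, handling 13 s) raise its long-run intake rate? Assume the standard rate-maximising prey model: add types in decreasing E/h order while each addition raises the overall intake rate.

Yes

Intake rate on the current diet: R = (0.00421×40 + 0.0088×37 + 0.017×27) / (1 + 0.00421×18 + 0.0088×32 + 0.017×18) = 0.953/1.663 = 0.5729 kJ/s.
Profitability of bleak: 13/13 = 1 kJ/s.
Since 1 > R, including bleak increases the long-run rate.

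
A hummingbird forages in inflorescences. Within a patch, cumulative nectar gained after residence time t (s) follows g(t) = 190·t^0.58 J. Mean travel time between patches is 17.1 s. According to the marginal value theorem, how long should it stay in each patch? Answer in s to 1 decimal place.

Maximise g(t)/(T+t): set derivative to zero → g'(t)(T+t) = g(t).
g'(t) = 0.58·190·t^-0.42. Setting 0.58·190·t^-0.42 = 190·t^0.58/(17.1+t) gives 0.58(17.1+t) = t, so 0.42·t = 0.58×17.1.
t* = 0.58×17.1/0.42 = 23.61 s.

23.6 s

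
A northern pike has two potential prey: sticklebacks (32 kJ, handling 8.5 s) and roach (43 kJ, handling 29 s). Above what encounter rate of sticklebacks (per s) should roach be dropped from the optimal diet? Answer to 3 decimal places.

Drop roach once their profitability E₂/h₂ falls below the rate achievable on sticklebacks alone: E₂/h₂ = λE₁/(1 + λh₁).
Solve for λ: λE₁h₂ = E₂(1 + λh₁) → λ(E₁h₂ − E₂h₁) = E₂ → λ = E₂/(E₁h₂ − E₂h₁).
λ = 43/(32×29 − 43×8.5) = 43/562.5 = 0.07644 per s.

0.076 per s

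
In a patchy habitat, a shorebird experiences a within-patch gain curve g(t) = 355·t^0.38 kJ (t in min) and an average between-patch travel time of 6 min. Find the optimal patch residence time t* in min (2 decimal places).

Maximise g(t)/(T+t): set derivative to zero → g'(t)(T+t) = g(t).
g'(t) = 0.38·355·t^-0.62. Setting 0.38·355·t^-0.62 = 355·t^0.38/(6+t) gives 0.38(6+t) = t, so 0.62·t = 0.38×6.
t* = 0.38×6/0.62 = 3.677 min.

3.68 min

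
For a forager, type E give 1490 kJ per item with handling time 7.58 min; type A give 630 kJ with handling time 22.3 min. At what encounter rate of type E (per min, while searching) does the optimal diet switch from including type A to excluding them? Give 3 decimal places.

0.022 per min

Drop type A once their profitability E₂/h₂ falls below the rate achievable on type E alone: E₂/h₂ = λE₁/(1 + λh₁).
Solve for λ: λE₁h₂ = E₂(1 + λh₁) → λ(E₁h₂ − E₂h₁) = E₂ → λ = E₂/(E₁h₂ − E₂h₁).
λ = 630/(1490×22.3 − 630×7.58) = 630/2.845e+04 = 0.02214 per min.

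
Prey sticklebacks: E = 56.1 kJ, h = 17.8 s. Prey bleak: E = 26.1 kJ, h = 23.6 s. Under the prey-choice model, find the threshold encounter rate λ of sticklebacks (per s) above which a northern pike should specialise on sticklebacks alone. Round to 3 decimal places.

0.030 per s

Drop bleak once their profitability E₂/h₂ falls below the rate achievable on sticklebacks alone: E₂/h₂ = λE₁/(1 + λh₁).
Solve for λ: λE₁h₂ = E₂(1 + λh₁) → λ(E₁h₂ − E₂h₁) = E₂ → λ = E₂/(E₁h₂ − E₂h₁).
λ = 26.1/(56.1×23.6 − 26.1×17.8) = 26.1/859.4 = 0.03037 per s.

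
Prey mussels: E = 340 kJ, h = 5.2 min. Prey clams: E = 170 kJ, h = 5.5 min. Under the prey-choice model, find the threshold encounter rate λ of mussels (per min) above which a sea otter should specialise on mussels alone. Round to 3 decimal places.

0.172 per min

At the threshold, the rate on mussels alone equals the profitability of clams: λ·340/(1 + λ·5.2) = 170/5.5 = 30.91.
Rearranging, λ(340 − 30.91×5.2) = 30.91, so λ = 30.91/179.3 = 0.1724 per min.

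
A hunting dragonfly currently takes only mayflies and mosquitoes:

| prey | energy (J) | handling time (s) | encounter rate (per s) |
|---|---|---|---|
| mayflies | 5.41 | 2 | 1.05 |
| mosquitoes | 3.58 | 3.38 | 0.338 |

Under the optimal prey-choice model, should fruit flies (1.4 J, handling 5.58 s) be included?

On mayflies and mosquitoes alone, R = ΣλE/(1+Σλh) = 6.891/4.242 = 1.624 J/s.
Profitability of fruit flies: 1.4/5.58 = 0.2509 J/s.
Since 0.2509 < R, time spent handling fruit flies is better spent searching.

No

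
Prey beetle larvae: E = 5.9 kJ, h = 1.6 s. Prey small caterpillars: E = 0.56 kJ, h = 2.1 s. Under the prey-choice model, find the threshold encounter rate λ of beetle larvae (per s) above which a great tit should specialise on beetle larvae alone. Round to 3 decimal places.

0.049 per s

Drop small caterpillars once their profitability E₂/h₂ falls below the rate achievable on beetle larvae alone: E₂/h₂ = λE₁/(1 + λh₁).
Solve for λ: λE₁h₂ = E₂(1 + λh₁) → λ(E₁h₂ − E₂h₁) = E₂ → λ = E₂/(E₁h₂ − E₂h₁).
λ = 0.56/(5.9×2.1 − 0.56×1.6) = 0.56/11.49 = 0.04872 per s.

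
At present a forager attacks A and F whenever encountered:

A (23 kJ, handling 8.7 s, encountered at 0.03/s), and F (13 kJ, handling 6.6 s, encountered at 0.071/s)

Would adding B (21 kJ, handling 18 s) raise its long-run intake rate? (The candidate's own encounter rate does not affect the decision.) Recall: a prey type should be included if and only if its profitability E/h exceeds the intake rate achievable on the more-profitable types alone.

On A and F alone, R = ΣλE/(1+Σλh) = 1.613/1.73 = 0.9326 kJ/s.
Profitability of B: 21/18 = 1.167 kJ/s.
1.167 > 0.9326, so adding B raises the average — include it.

Yes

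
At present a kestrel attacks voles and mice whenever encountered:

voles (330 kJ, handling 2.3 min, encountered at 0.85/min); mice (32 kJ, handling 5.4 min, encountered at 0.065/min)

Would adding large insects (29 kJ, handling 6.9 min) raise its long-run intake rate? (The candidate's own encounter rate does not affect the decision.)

Intake rate on the current diet: R = (0.85×330 + 0.065×32) / (1 + 0.85×2.3 + 0.065×5.4) = 282.6/3.306 = 85.47 kJ/min.
large insects: E/h = 29/6.9 = 4.203 kJ/min.
Since 4.203 < R, time spent handling large insects is better spent searching.

No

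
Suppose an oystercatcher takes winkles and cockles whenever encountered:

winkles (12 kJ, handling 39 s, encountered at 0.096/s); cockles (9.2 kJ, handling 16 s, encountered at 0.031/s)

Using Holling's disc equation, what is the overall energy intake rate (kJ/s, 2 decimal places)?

0.27 kJ/s

R = Σλ_iE_i / (1 + Σλ_ih_i)
Numerator: 0.096×12 + 0.031×9.2 = 1.437
Denominator: 1 + 0.096×39 + 0.031×16 = 5.24
R = 1.437/5.24 = 0.2743 kJ/s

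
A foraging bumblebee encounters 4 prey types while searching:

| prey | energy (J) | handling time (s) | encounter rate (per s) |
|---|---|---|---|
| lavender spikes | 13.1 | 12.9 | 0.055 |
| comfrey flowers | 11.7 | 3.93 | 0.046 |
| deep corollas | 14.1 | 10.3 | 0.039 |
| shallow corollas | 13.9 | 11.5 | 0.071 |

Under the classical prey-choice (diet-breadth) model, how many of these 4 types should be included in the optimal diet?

E/h in descending order: comfrey flowers 2.98, deep corollas 1.37, shallow corollas 1.21, lavender spikes 1.02 J/s. The optimal diet is the largest prefix of this list for which every included type satisfies E_i/h_i > R on the types above it.
Rate on top 1: 0.4558. deep corollas: 1.37 > 0.4558 → include.
Rate on top 2: 0.6876. shallow corollas: 1.21 > 0.6876 → include.
Rate on top 3: 0.865. lavender spikes: 1.02 > 0.865 → include.
Optimal diet: comfrey flowers, deep corollas, shallow corollas, lavender spikes — 4 of 4 types.

4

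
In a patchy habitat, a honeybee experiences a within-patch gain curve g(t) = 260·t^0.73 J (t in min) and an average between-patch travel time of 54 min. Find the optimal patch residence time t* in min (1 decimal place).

By the marginal value theorem, leave when the instantaneous gain rate g'(t) equals the habitat-wide average g(t)/(T + t).
g'(t) = 0.73·260·t^-0.27. Setting 0.73·260·t^-0.27 = 260·t^0.73/(54+t) gives 0.73(54+t) = t, so 0.27·t = 0.73×54.
t* = 0.73×54/0.27 = 146 min.

146.0 min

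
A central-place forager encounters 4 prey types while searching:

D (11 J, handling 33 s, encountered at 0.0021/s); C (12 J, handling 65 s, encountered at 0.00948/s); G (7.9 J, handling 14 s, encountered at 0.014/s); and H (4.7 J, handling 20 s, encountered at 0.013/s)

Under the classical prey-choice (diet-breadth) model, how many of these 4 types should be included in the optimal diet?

Profitabilities (E/h, J/s): G 0.564, D 0.333, H 0.235, C 0.185. Add prey in this order while the next type's profitability exceeds the intake rate on those already taken.
Rate on top 1: 0.09247. D: 0.333 > 0.09247 → include.
Rate on top 2: 0.1057. H: 0.235 > 0.1057 → include.
Rate on top 3: 0.1277. C: 0.185 > 0.1277 → include.
Optimal diet: G, D, H, C — 4 of 4 types.

4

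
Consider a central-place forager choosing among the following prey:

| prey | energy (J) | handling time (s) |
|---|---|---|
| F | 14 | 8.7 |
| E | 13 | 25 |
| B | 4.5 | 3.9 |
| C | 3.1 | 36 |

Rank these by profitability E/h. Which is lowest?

Profitability E/h (J/s): F = 14/8.7 = 1.61, E = 13/25 = 0.52, B = 4.5/3.9 = 1.15, C = 3.1/36 = 0.0861.
Ranked: F > B > E > C.

C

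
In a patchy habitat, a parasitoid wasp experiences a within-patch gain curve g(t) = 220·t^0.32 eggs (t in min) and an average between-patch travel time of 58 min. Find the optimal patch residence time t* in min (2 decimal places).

By the marginal value theorem, leave when the instantaneous gain rate g'(t) equals the habitat-wide average g(t)/(T + t).
g'(t) = 0.32·220·t^-0.68. Setting 0.32·220·t^-0.68 = 220·t^0.32/(58+t) gives 0.32(58+t) = t, so 0.68·t = 0.32×58.
t* = 0.32×58/0.68 = 27.29 min.

27.29 min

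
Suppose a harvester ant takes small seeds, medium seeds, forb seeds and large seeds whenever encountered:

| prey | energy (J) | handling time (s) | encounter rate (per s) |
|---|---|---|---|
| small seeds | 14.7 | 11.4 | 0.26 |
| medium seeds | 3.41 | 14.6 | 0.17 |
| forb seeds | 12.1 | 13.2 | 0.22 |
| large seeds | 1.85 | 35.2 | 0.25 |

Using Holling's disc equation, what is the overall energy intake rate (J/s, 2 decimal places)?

0.41 J/s

R = (0.26×14.7 + 0.17×3.41 + 0.22×12.1 + 0.25×1.85) / (1 + 0.26×11.4 + 0.17×14.6 + 0.22×13.2 + 0.25×35.2) = 7.526/18.15 = 0.4147 J/s.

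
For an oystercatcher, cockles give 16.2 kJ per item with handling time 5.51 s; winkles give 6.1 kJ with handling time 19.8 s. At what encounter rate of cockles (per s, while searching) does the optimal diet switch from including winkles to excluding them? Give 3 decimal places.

Drop winkles once their profitability E₂/h₂ falls below the rate achievable on cockles alone: E₂/h₂ = λE₁/(1 + λh₁).
Solve for λ: λE₁h₂ = E₂(1 + λh₁) → λ(E₁h₂ − E₂h₁) = E₂ → λ = E₂/(E₁h₂ − E₂h₁).
λ = 6.1/(16.2×19.8 − 6.1×5.51) = 6.1/287.1 = 0.02124 per s.

0.021 per s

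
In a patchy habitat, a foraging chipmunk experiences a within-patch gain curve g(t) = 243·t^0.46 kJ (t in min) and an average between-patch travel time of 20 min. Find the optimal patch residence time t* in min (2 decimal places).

Optimal t* satisfies g'(t*) = g(t*)/(T + t*).
g'(t) = 0.46·243·t^-0.54. Setting 0.46·243·t^-0.54 = 243·t^0.46/(20+t) gives 0.46(20+t) = t, so 0.54·t = 0.46×20.
t* = 0.46×20/0.54 = 17.04 min.

17.04 min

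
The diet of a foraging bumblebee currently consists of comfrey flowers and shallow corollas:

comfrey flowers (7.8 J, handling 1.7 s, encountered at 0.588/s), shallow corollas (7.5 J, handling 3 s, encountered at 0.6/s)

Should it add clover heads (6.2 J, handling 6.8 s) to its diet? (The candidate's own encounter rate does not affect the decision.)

No

Current rate: (0.588×7.8 + 0.6×7.5)/(1 + 0.588×1.7 + 0.6×3) = 2.391 J/s.
clover heads: E/h = 6.2/6.8 = 0.9118 J/s.
0.9118 < 2.391, so adding clover heads would lower the average — exclude it.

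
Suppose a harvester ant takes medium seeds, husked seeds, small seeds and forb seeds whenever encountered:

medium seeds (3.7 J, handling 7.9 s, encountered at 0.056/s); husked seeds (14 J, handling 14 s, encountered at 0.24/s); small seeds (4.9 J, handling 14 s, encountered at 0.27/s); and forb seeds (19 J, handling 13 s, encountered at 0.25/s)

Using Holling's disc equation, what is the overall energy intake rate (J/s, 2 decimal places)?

0.81 J/s

R = (0.056×3.7 + 0.24×14 + 0.27×4.9 + 0.25×19) / (1 + 0.056×7.9 + 0.24×14 + 0.27×14 + 0.25×13) = 9.64/11.83 = 0.8147 J/s.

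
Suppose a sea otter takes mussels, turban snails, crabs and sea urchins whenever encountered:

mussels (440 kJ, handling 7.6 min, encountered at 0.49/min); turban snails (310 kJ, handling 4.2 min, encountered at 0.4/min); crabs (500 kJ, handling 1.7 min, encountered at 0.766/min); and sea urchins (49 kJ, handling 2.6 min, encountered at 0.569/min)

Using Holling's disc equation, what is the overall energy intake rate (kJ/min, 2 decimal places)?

R = (0.49×440 + 0.4×310 + 0.766×500 + 0.569×49) / (1 + 0.49×7.6 + 0.4×4.2 + 0.766×1.7 + 0.569×2.6) = 750.5/9.186 = 81.7 kJ/min.

81.70 kJ/min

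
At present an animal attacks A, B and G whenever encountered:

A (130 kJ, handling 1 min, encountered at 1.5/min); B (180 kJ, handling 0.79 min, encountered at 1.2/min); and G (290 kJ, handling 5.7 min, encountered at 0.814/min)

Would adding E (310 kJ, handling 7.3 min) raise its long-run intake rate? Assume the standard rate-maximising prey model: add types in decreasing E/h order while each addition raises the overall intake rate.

Current rate: (1.5×130 + 1.2×180 + 0.814×290)/(1 + 1.5×1 + 1.2×0.79 + 0.814×5.7) = 80 kJ/min.
E: E/h = 310/7.3 = 42.47 kJ/min.
Since 42.47 < R, time spent handling E is better spent searching.

No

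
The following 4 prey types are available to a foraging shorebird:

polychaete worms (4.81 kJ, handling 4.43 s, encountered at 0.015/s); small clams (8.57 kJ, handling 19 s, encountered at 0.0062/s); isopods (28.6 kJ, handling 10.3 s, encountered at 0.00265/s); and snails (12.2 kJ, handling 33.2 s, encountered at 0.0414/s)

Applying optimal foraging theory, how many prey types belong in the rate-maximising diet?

E/h in descending order: isopods 2.78, polychaete worms 1.09, small clams 0.451, snails 0.367 kJ/s. The optimal diet is the largest prefix of this list for which every included type satisfies E_i/h_i > R on the types above it.
Rate on top 1: 0.07378. polychaete worms: 1.09 > 0.07378 → include.
Rate on top 2: 0.1353. small clams: 0.451 > 0.1353 → include.
Rate on top 3: 0.166. snails: 0.367 > 0.166 → include.
Optimal diet: isopods, polychaete worms, small clams, snails — 4 of 4 types.

4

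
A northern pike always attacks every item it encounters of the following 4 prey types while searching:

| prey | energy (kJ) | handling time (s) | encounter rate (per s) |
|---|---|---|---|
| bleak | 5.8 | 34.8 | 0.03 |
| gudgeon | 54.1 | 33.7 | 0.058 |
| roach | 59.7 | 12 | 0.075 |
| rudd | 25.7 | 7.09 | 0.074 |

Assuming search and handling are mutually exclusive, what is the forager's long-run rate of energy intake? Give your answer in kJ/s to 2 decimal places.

1.79 kJ/s

Energy encountered per unit search time: 0.03×5.8 + 0.058×54.1 + 0.075×59.7 + 0.074×25.7 = 9.691 kJ/s.
Handling time per unit search time: 0.03×34.8 + 0.058×33.7 + 0.075×12 + 0.074×7.09 = 4.423.
Rate = 9.691/(1 + 4.423) = 1.787 kJ/s.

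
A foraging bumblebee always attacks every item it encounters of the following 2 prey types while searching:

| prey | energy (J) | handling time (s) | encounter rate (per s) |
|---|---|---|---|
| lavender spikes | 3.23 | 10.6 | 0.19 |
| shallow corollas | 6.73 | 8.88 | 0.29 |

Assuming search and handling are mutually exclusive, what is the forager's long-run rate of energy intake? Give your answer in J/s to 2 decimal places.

Energy encountered per unit search time: 0.19×3.23 + 0.29×6.73 = 2.565 J/s.
Handling time per unit search time: 0.19×10.6 + 0.29×8.88 = 4.589.
Rate = 2.565/(1 + 4.589) = 0.459 J/s.

0.46 J/s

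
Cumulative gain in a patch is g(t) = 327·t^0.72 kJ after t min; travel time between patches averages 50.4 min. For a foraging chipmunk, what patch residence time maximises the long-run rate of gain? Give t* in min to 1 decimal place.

129.6 min

By the marginal value theorem, leave when the instantaneous gain rate g'(t) equals the habitat-wide average g(t)/(T + t).
g'(t) = 0.72·327·t^-0.28. Setting 0.72·327·t^-0.28 = 327·t^0.72/(50.4+t) gives 0.72(50.4+t) = t, so 0.28·t = 0.72×50.4.
t* = 0.72×50.4/0.28 = 129.6 min.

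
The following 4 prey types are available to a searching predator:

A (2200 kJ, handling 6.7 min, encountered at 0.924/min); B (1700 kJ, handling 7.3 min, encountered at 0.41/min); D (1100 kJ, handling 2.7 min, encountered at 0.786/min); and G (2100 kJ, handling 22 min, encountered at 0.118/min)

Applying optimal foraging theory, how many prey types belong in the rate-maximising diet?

Profitabilities (E/h, kJ/min): D 407, A 328, B 233, G 95.5. Add prey in this order while the next type's profitability exceeds the intake rate on those already taken.
Rate on top 1: 276.9. A: 328 > 276.9 → include.
Rate on top 2: 311.1. B: 233 < 311.1 → exclude; stop.
Optimal diet: D, A — 2 of 4 types.

2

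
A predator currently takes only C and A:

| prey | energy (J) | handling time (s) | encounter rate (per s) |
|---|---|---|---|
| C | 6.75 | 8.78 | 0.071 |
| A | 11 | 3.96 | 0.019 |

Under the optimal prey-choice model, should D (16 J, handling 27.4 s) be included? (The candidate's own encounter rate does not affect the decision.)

Yes

On C and A alone, R = ΣλE/(1+Σλh) = 0.6882/1.699 = 0.4052 J/s.
Profitability of D: 16/27.4 = 0.5839 J/s.
0.5839 > 0.4052, so adding D raises the average — include it.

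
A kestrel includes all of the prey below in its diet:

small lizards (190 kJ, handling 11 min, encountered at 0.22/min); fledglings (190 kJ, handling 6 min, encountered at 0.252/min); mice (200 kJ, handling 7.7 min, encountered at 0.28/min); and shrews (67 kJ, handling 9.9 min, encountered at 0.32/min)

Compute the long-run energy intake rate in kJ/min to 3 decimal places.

R = (0.22×190 + 0.252×190 + 0.28×200 + 0.32×67) / (1 + 0.22×11 + 0.252×6 + 0.28×7.7 + 0.32×9.9) = 167.1/10.26 = 16.29 kJ/min.

16.295 kJ/min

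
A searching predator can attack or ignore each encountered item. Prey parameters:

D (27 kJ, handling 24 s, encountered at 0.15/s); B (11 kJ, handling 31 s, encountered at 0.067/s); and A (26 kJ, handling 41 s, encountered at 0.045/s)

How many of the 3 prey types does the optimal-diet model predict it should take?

E/h in descending order: D 1.12, A 0.634, B 0.355 kJ/s. The optimal diet is the largest prefix of this list for which every included type satisfies E_i/h_i > R on the types above it.
Rate on top 1: 0.8804. A: 0.634 < 0.8804 → exclude; stop.
Optimal diet: D — 1 of 3 types.

1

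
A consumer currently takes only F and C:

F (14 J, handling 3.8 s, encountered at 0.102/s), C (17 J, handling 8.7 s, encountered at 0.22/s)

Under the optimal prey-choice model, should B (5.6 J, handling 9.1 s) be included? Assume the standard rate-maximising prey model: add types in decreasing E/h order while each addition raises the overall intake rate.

No

Current rate: (0.102×14 + 0.22×17)/(1 + 0.102×3.8 + 0.22×8.7) = 1.565 J/s.
B: E/h = 5.6/9.1 = 0.6154 J/s.
Since 0.6154 < R, time spent handling B is better spent searching.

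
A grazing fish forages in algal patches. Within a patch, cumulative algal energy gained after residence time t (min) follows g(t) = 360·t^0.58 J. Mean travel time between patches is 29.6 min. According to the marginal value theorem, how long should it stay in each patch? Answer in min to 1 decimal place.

40.9 min

By the marginal value theorem, leave when the instantaneous gain rate g'(t) equals the habitat-wide average g(t)/(T + t).
g'(t) = 0.58·360·t^-0.42. Setting 0.58·360·t^-0.42 = 360·t^0.58/(29.6+t) gives 0.58(29.6+t) = t, so 0.42·t = 0.58×29.6.
t* = 0.58×29.6/0.42 = 40.88 min.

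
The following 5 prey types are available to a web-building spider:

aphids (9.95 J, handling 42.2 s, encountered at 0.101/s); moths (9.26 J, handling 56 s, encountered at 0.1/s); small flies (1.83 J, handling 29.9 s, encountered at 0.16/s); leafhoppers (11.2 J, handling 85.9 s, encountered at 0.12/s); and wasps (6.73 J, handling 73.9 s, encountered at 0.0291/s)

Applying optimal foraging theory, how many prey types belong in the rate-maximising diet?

1

E/h in descending order: aphids 0.236, moths 0.165, leafhoppers 0.13, wasps 0.0911, small flies 0.0612 J/s. The optimal diet is the largest prefix of this list for which every included type satisfies E_i/h_i > R on the types above it.
Rate on top 1: 0.191. moths: 0.165 < 0.191 → exclude; stop.
Optimal diet: aphids — 1 of 5 types.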